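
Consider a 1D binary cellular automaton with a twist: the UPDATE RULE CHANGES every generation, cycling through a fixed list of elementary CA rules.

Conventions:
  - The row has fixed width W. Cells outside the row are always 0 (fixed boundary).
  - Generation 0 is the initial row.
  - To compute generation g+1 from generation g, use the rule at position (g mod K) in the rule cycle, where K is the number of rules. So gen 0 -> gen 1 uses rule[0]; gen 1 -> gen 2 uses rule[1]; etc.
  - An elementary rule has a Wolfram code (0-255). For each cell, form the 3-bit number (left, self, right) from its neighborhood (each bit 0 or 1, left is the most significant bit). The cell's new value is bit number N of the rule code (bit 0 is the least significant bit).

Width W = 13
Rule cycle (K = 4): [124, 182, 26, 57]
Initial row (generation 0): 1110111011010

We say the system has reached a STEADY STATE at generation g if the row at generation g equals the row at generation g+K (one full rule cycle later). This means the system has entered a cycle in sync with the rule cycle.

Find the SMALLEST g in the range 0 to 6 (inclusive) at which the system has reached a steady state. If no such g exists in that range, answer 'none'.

Answer: none

Derivation:
Gen 0: 1110111011010
Gen 1 (rule 124): 1011101111111
Gen 2 (rule 182): 1101010111110
Gen 3 (rule 26): 1000000100001
Gen 4 (rule 57): 0111110011100
Gen 5 (rule 124): 0100011010110
Gen 6 (rule 182): 1110100111001
Gen 7 (rule 26): 1000011100110
Gen 8 (rule 57): 0111010010101
Gen 9 (rule 124): 0101111011111
Gen 10 (rule 182): 1110110101110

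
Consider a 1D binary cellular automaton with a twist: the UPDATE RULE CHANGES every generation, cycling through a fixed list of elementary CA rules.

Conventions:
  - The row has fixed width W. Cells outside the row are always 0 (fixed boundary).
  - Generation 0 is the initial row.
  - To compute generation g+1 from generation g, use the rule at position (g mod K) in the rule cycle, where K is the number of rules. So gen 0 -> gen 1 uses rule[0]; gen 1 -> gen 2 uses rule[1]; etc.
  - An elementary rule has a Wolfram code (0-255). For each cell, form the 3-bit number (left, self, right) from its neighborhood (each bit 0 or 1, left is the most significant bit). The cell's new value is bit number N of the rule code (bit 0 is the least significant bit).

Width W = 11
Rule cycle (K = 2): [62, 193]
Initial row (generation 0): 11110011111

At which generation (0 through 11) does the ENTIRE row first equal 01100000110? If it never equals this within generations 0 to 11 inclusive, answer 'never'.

Answer: 9

Derivation:
Gen 0: 11110011111
Gen 1 (rule 62): 10001110000
Gen 2 (rule 193): 00100110111
Gen 3 (rule 62): 01111101100
Gen 4 (rule 193): 00111100101
Gen 5 (rule 62): 01100011111
Gen 6 (rule 193): 00101001111
Gen 7 (rule 62): 01111111000
Gen 8 (rule 193): 00111111011
Gen 9 (rule 62): 01100000110
Gen 10 (rule 193): 00101110010
Gen 11 (rule 62): 01111001111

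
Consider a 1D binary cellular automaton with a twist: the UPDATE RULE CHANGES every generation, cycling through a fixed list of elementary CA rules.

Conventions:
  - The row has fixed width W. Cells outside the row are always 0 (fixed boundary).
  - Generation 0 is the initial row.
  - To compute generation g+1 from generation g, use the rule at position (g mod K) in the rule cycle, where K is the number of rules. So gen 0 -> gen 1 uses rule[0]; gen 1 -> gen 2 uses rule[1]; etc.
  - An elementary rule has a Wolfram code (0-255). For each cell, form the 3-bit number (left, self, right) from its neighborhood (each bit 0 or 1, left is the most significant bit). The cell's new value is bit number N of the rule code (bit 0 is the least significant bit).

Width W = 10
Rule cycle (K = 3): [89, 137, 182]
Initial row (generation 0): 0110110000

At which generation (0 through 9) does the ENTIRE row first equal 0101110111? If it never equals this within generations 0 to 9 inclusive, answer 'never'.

Answer: never

Derivation:
Gen 0: 0110110000
Gen 1 (rule 89): 0110111111
Gen 2 (rule 137): 0100111110
Gen 3 (rule 182): 1111011101
Gen 4 (rule 89): 1001010100
Gen 5 (rule 137): 0000000001
Gen 6 (rule 182): 0000000011
Gen 7 (rule 89): 1111111011
Gen 8 (rule 137): 1111110010
Gen 9 (rule 182): 0111101111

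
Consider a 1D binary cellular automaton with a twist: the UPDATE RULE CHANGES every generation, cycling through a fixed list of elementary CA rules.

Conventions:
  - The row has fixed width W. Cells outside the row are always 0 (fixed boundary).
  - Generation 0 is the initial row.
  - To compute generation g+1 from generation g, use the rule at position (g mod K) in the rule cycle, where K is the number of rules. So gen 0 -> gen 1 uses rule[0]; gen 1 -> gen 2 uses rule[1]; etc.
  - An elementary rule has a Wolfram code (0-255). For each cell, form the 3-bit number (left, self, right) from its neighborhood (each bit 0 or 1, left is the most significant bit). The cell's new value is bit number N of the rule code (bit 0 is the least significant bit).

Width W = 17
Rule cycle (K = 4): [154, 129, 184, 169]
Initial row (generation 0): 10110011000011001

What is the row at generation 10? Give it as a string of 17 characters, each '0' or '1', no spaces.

Answer: 10011000011001000

Derivation:
Gen 0: 10110011000011001
Gen 1 (rule 154): 00101110100110110
Gen 2 (rule 129): 10000100000000000
Gen 3 (rule 184): 01000010000000000
Gen 4 (rule 169): 00011000111111111
Gen 5 (rule 154): 00110101111111110
Gen 6 (rule 129): 10000000111111100
Gen 7 (rule 184): 01000000111111010
Gen 8 (rule 169): 00011110111110100
Gen 9 (rule 154): 00111100111100010
Gen 10 (rule 129): 10011000011001000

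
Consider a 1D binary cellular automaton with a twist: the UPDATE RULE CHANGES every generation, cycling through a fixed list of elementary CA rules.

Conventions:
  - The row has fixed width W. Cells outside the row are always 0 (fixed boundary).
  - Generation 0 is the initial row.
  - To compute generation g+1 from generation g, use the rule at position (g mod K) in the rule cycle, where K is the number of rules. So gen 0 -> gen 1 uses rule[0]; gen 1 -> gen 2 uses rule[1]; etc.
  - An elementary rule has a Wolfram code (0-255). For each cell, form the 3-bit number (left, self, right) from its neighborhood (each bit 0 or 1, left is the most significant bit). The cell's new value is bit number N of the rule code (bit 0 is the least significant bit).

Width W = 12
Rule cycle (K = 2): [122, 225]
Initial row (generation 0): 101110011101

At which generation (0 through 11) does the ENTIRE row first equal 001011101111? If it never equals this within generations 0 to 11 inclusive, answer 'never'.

Gen 0: 101110011101
Gen 1 (rule 122): 011011110110
Gen 2 (rule 225): 001101111010
Gen 3 (rule 122): 011111001101
Gen 4 (rule 225): 001111000110
Gen 5 (rule 122): 011001101111
Gen 6 (rule 225): 001000110111
Gen 7 (rule 122): 010101111101
Gen 8 (rule 225): 001010111110
Gen 9 (rule 122): 010101100011
Gen 10 (rule 225): 001010101001
Gen 11 (rule 122): 010101010110

Answer: never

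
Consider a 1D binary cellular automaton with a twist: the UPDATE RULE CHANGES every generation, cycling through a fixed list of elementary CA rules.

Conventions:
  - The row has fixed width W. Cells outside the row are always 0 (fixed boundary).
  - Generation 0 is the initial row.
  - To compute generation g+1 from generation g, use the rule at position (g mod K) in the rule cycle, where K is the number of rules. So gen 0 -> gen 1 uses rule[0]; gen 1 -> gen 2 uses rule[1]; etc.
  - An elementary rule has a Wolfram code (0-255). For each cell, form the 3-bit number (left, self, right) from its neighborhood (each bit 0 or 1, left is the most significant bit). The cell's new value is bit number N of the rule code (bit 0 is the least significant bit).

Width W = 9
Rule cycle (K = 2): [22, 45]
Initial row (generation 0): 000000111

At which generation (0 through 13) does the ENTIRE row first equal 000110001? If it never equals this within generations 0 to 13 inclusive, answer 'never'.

Answer: never

Derivation:
Gen 0: 000000111
Gen 1 (rule 22): 000001000
Gen 2 (rule 45): 111101011
Gen 3 (rule 22): 000001000
Gen 4 (rule 45): 111101011
Gen 5 (rule 22): 000001000
Gen 6 (rule 45): 111101011
Gen 7 (rule 22): 000001000
Gen 8 (rule 45): 111101011
Gen 9 (rule 22): 000001000
Gen 10 (rule 45): 111101011
Gen 11 (rule 22): 000001000
Gen 12 (rule 45): 111101011
Gen 13 (rule 22): 000001000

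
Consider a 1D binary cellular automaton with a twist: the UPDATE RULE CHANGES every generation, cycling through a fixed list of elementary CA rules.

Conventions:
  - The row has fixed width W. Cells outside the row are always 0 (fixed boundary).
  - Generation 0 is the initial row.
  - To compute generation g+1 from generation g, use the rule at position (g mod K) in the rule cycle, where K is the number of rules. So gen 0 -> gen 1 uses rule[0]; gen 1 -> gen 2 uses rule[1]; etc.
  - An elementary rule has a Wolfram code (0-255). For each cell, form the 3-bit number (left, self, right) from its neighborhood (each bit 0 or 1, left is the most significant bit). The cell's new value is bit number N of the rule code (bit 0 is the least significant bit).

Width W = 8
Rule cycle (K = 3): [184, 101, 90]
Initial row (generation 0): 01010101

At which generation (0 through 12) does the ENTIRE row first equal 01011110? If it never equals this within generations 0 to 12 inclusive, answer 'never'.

Answer: never

Derivation:
Gen 0: 01010101
Gen 1 (rule 184): 00101010
Gen 2 (rule 101): 10111110
Gen 3 (rule 90): 00100011
Gen 4 (rule 184): 00010010
Gen 5 (rule 101): 11010010
Gen 6 (rule 90): 11001101
Gen 7 (rule 184): 10101010
Gen 8 (rule 101): 11111110
Gen 9 (rule 90): 10000011
Gen 10 (rule 184): 01000010
Gen 11 (rule 101): 01011010
Gen 12 (rule 90): 10011001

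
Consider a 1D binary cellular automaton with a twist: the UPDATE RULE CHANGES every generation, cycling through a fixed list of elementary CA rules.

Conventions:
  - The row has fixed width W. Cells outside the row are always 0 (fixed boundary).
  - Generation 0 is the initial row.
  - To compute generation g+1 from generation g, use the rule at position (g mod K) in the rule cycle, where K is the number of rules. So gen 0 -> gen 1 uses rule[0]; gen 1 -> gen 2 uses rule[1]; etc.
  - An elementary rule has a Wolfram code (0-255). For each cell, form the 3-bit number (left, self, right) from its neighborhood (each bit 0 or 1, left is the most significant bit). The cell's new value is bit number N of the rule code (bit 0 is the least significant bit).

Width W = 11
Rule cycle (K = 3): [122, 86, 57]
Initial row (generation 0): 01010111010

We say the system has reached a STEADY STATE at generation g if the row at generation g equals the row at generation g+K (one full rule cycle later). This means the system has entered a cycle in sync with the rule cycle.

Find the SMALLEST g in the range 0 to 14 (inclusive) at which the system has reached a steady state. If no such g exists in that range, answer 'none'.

Gen 0: 01010111010
Gen 1 (rule 122): 10101101101
Gen 2 (rule 86): 10100100101
Gen 3 (rule 57): 01010010010
Gen 4 (rule 122): 10101101101
Gen 5 (rule 86): 10100100101
Gen 6 (rule 57): 01010010010
Gen 7 (rule 122): 10101101101
Gen 8 (rule 86): 10100100101
Gen 9 (rule 57): 01010010010
Gen 10 (rule 122): 10101101101
Gen 11 (rule 86): 10100100101
Gen 12 (rule 57): 01010010010
Gen 13 (rule 122): 10101101101
Gen 14 (rule 86): 10100100101
Gen 15 (rule 57): 01010010010
Gen 16 (rule 122): 10101101101
Gen 17 (rule 86): 10100100101

Answer: 1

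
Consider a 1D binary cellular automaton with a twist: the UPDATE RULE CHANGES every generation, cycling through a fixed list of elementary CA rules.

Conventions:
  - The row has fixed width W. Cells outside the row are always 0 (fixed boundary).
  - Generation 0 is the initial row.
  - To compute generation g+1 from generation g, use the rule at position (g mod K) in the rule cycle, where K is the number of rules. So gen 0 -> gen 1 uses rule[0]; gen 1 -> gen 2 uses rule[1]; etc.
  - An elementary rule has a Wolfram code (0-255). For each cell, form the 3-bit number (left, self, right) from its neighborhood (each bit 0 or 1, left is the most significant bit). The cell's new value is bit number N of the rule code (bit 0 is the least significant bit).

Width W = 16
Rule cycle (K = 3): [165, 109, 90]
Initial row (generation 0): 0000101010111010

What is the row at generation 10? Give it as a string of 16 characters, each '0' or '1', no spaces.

Gen 0: 0000101010111010
Gen 1 (rule 165): 1110111111010110
Gen 2 (rule 109): 1011100001111110
Gen 3 (rule 90): 0010110011000011
Gen 4 (rule 165): 1011000000011000
Gen 5 (rule 109): 1111011111011011
Gen 6 (rule 90): 1001010001011011
Gen 7 (rule 165): 1001110101100100
Gen 8 (rule 109): 1001011111100101
Gen 9 (rule 90): 0110010000111000
Gen 10 (rule 165): 0000010110010011

Answer: 0000010110010011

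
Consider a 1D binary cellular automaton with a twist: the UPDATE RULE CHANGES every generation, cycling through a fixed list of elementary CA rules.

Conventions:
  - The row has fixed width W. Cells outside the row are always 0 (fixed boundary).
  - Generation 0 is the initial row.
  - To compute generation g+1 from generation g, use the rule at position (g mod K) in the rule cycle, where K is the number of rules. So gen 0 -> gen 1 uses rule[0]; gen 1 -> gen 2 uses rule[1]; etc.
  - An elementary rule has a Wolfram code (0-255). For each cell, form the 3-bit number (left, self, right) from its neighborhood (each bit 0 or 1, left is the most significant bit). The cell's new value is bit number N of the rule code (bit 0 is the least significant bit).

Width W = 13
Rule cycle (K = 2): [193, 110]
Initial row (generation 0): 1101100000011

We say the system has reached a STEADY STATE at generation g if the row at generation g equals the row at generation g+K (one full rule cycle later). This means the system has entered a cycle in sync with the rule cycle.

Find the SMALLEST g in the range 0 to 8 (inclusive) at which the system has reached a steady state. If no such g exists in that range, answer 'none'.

Gen 0: 1101100000011
Gen 1 (rule 193): 0100101111001
Gen 2 (rule 110): 1101111001011
Gen 3 (rule 193): 0100111000001
Gen 4 (rule 110): 1101101000011
Gen 5 (rule 193): 0100100011001
Gen 6 (rule 110): 1101100111011
Gen 7 (rule 193): 0100100011001
Gen 8 (rule 110): 1101100111011
Gen 9 (rule 193): 0100100011001
Gen 10 (rule 110): 1101100111011

Answer: 5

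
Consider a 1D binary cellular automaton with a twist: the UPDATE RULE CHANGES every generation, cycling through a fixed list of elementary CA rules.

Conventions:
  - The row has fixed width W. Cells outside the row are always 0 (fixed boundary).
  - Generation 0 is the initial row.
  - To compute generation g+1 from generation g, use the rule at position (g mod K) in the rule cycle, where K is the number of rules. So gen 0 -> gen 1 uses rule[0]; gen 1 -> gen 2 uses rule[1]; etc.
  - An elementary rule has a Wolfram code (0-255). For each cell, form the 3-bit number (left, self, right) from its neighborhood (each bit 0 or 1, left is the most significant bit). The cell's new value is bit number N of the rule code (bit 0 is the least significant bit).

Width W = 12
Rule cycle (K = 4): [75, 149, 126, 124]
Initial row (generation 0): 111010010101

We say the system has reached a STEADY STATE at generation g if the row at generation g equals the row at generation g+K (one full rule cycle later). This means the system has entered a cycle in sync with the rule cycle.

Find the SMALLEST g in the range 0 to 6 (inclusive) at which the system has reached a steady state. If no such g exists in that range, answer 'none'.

Gen 0: 111010010101
Gen 1 (rule 75): 101000100000
Gen 2 (rule 149): 101110111111
Gen 3 (rule 126): 111011100001
Gen 4 (rule 124): 101110110001
Gen 5 (rule 75): 001010110110
Gen 6 (rule 149): 101010000001
Gen 7 (rule 126): 111111000011
Gen 8 (rule 124): 100001100011
Gen 9 (rule 75): 001111101111
Gen 10 (rule 149): 100111000110

Answer: none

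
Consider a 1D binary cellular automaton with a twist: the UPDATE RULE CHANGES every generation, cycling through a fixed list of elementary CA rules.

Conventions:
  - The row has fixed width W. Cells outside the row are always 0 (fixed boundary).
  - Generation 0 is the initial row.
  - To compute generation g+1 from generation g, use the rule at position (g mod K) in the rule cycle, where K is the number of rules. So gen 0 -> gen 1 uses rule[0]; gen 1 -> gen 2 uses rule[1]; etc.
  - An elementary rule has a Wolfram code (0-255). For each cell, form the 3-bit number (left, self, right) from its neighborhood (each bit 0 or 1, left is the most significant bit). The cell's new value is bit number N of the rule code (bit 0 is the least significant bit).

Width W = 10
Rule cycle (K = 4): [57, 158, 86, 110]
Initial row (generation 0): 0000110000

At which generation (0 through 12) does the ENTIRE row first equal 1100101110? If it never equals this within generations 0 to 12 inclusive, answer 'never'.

Gen 0: 0000110000
Gen 1 (rule 57): 1110101111
Gen 2 (rule 158): 1100101110
Gen 3 (rule 86): 0111100011
Gen 4 (rule 110): 1100100111
Gen 5 (rule 57): 1010010100
Gen 6 (rule 158): 1011110110
Gen 7 (rule 86): 1000010011
Gen 8 (rule 110): 1000110111
Gen 9 (rule 57): 0110101100
Gen 10 (rule 158): 1100101010
Gen 11 (rule 86): 0111101011
Gen 12 (rule 110): 1100111111

Answer: 2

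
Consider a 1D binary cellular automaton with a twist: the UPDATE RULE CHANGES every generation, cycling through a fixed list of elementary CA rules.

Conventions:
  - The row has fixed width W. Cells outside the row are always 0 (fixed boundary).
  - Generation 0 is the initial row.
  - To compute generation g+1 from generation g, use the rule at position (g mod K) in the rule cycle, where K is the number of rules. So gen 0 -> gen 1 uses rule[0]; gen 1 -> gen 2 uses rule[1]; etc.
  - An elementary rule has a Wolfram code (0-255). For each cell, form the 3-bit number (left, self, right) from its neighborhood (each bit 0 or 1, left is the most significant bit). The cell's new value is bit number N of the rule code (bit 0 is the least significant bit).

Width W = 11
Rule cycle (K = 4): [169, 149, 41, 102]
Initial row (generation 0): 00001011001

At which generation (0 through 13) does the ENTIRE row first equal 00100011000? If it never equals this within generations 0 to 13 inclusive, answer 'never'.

Answer: never

Derivation:
Gen 0: 00001011001
Gen 1 (rule 169): 11100110000
Gen 2 (rule 149): 01010001111
Gen 3 (rule 41): 00100101000
Gen 4 (rule 102): 01101111000
Gen 5 (rule 169): 01011110011
Gen 6 (rule 149): 01001101000
Gen 7 (rule 41): 00001010011
Gen 8 (rule 102): 00011110101
Gen 9 (rule 169): 11011101010
Gen 10 (rule 149): 00001001011
Gen 11 (rule 41): 11100000110
Gen 12 (rule 102): 00100001010
Gen 13 (rule 169): 10001100100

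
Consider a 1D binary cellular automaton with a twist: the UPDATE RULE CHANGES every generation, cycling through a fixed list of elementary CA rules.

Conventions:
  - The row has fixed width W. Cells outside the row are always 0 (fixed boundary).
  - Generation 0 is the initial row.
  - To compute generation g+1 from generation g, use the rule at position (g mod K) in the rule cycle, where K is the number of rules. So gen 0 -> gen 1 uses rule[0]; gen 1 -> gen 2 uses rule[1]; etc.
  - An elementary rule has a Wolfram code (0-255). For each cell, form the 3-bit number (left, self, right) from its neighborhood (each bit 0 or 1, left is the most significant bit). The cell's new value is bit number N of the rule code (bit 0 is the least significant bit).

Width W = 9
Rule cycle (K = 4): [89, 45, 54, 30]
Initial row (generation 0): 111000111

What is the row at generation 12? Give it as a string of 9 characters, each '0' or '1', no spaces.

Gen 0: 111000111
Gen 1 (rule 89): 101110101
Gen 2 (rule 45): 111001111
Gen 3 (rule 54): 000110000
Gen 4 (rule 30): 001101000
Gen 5 (rule 89): 101100111
Gen 6 (rule 45): 111000100
Gen 7 (rule 54): 000101110
Gen 8 (rule 30): 001101001
Gen 9 (rule 89): 101100100
Gen 10 (rule 45): 111000101
Gen 11 (rule 54): 000101111
Gen 12 (rule 30): 001101000

Answer: 001101000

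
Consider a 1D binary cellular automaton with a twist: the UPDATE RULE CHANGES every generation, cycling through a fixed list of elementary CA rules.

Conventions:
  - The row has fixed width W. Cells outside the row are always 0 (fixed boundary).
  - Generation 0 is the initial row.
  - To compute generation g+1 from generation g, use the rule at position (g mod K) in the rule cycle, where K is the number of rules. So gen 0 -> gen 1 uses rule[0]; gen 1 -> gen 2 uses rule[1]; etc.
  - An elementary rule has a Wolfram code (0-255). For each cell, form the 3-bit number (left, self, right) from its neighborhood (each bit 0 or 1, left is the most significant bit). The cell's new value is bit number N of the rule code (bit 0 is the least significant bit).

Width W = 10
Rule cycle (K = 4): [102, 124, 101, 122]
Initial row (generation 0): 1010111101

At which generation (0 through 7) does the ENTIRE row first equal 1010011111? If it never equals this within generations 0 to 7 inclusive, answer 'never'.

Answer: 7

Derivation:
Gen 0: 1010111101
Gen 1 (rule 102): 1111000111
Gen 2 (rule 124): 1001100101
Gen 3 (rule 101): 1000100111
Gen 4 (rule 122): 0101011101
Gen 5 (rule 102): 1111100111
Gen 6 (rule 124): 1000110101
Gen 7 (rule 101): 1010011111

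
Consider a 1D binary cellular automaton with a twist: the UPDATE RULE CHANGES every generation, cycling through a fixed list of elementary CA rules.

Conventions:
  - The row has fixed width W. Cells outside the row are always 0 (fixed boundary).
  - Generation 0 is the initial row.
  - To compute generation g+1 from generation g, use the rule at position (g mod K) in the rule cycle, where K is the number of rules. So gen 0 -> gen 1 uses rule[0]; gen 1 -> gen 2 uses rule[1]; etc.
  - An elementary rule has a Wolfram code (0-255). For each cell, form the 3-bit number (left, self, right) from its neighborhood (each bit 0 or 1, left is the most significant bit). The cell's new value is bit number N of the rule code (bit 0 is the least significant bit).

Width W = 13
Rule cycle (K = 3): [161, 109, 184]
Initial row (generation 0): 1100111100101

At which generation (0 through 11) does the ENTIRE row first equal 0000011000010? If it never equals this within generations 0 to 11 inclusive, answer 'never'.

Answer: 1

Derivation:
Gen 0: 1100111100101
Gen 1 (rule 161): 0000011000010
Gen 2 (rule 109): 1111011011010
Gen 3 (rule 184): 1110110110101
Gen 4 (rule 161): 0101001001010
Gen 5 (rule 109): 0111001001110
Gen 6 (rule 184): 0110100101101
Gen 7 (rule 161): 0001000010010
Gen 8 (rule 109): 1101011010010
Gen 9 (rule 184): 1010110101001
Gen 10 (rule 161): 0101001010000
Gen 11 (rule 109): 0111001110111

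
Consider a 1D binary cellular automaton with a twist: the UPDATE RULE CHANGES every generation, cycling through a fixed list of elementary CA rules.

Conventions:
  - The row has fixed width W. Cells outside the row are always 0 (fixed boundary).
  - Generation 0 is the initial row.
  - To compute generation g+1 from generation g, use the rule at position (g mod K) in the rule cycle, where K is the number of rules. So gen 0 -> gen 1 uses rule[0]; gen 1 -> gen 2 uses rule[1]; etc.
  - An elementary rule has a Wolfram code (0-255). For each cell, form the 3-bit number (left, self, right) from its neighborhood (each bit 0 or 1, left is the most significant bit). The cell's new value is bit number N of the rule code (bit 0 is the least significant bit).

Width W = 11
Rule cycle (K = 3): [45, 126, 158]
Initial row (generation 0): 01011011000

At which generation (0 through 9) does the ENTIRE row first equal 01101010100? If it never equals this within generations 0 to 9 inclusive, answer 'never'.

Gen 0: 01011011000
Gen 1 (rule 45): 01110110011
Gen 2 (rule 126): 11011111111
Gen 3 (rule 158): 10011111110
Gen 4 (rule 45): 10010000000
Gen 5 (rule 126): 11111000000
Gen 6 (rule 158): 11110100000
Gen 7 (rule 45): 10001101111
Gen 8 (rule 126): 11011111001
Gen 9 (rule 158): 10011110111

Answer: never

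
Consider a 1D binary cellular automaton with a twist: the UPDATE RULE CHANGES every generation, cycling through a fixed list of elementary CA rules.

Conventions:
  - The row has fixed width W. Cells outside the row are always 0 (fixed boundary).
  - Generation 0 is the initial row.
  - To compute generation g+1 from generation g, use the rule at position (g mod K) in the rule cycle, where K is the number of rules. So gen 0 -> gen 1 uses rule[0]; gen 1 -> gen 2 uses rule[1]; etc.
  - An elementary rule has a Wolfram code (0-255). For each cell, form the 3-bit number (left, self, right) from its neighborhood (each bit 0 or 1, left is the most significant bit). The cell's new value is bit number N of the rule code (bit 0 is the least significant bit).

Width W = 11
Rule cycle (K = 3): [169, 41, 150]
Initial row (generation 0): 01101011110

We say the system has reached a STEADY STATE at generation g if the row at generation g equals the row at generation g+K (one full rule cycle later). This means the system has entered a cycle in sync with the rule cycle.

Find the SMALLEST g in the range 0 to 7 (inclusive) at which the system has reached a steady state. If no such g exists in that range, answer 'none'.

Gen 0: 01101011110
Gen 1 (rule 169): 01010111100
Gen 2 (rule 41): 00101100001
Gen 3 (rule 150): 01100010011
Gen 4 (rule 169): 01001000010
Gen 5 (rule 41): 00000011000
Gen 6 (rule 150): 00000100100
Gen 7 (rule 169): 11110000001
Gen 8 (rule 41): 10000111100
Gen 9 (rule 150): 11001011010
Gen 10 (rule 169): 10000110100

Answer: none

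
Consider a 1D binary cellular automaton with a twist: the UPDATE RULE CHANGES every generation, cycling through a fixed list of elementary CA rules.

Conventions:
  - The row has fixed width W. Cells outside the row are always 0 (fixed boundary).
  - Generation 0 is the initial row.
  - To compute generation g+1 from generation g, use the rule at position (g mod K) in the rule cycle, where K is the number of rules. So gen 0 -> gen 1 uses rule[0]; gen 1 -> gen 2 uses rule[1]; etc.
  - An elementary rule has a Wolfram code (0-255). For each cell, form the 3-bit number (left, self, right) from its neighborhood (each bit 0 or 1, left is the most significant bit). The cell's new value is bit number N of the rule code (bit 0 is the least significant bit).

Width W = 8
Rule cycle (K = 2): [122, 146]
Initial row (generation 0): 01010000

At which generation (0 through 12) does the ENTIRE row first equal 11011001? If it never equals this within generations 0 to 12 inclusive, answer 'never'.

Answer: never

Derivation:
Gen 0: 01010000
Gen 1 (rule 122): 10101000
Gen 2 (rule 146): 00000100
Gen 3 (rule 122): 00001010
Gen 4 (rule 146): 00010001
Gen 5 (rule 122): 00101010
Gen 6 (rule 146): 01000001
Gen 7 (rule 122): 10100010
Gen 8 (rule 146): 00010101
Gen 9 (rule 122): 00101010
Gen 10 (rule 146): 01000001
Gen 11 (rule 122): 10100010
Gen 12 (rule 146): 00010101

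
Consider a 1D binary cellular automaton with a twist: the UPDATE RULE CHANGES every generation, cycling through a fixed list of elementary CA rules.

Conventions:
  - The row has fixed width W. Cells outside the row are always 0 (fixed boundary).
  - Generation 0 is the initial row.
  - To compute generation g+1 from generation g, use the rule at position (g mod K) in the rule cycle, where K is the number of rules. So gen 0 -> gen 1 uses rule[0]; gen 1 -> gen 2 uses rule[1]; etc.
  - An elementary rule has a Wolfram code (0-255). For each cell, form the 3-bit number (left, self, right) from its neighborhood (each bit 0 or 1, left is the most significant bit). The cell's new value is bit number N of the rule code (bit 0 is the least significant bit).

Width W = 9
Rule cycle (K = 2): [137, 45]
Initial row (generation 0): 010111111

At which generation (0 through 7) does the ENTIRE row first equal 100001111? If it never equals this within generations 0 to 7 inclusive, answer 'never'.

Answer: 3

Derivation:
Gen 0: 010111111
Gen 1 (rule 137): 000111110
Gen 2 (rule 45): 110100000
Gen 3 (rule 137): 100001111
Gen 4 (rule 45): 101101000
Gen 5 (rule 137): 001000011
Gen 6 (rule 45): 101011010
Gen 7 (rule 137): 000010000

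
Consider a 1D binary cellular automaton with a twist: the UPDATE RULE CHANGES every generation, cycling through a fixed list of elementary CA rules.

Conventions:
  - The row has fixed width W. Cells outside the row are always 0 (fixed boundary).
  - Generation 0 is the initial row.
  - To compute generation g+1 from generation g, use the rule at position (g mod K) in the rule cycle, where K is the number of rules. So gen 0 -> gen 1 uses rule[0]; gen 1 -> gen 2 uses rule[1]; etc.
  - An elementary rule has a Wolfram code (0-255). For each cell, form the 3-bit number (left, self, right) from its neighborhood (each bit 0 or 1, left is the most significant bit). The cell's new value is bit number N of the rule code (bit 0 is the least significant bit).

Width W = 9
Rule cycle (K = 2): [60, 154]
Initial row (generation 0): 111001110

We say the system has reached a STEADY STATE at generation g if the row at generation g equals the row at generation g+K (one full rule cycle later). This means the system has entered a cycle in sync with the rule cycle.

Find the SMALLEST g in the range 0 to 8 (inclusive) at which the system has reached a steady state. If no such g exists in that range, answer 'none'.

Gen 0: 111001110
Gen 1 (rule 60): 100101001
Gen 2 (rule 154): 011000110
Gen 3 (rule 60): 010100101
Gen 4 (rule 154): 100011000
Gen 5 (rule 60): 110010100
Gen 6 (rule 154): 101100010
Gen 7 (rule 60): 111010011
Gen 8 (rule 154): 110001110
Gen 9 (rule 60): 101001001
Gen 10 (rule 154): 000110110

Answer: none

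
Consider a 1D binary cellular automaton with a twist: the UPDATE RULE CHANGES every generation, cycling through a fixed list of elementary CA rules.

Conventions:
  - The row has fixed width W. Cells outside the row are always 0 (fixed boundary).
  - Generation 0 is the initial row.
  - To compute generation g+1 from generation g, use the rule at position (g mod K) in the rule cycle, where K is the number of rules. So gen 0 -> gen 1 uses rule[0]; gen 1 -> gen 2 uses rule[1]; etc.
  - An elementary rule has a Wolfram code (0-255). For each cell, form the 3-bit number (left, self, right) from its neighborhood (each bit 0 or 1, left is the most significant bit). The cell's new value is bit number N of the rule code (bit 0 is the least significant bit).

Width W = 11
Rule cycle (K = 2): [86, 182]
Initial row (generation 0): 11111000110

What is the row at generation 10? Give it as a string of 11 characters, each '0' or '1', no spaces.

Answer: 01010101001

Derivation:
Gen 0: 11111000110
Gen 1 (rule 86): 00001101011
Gen 2 (rule 182): 00010011100
Gen 3 (rule 86): 00111100110
Gen 4 (rule 182): 01011011001
Gen 5 (rule 86): 11001001111
Gen 6 (rule 182): 00111110110
Gen 7 (rule 86): 01000010011
Gen 8 (rule 182): 11100111100
Gen 9 (rule 86): 00111000110
Gen 10 (rule 182): 01010101001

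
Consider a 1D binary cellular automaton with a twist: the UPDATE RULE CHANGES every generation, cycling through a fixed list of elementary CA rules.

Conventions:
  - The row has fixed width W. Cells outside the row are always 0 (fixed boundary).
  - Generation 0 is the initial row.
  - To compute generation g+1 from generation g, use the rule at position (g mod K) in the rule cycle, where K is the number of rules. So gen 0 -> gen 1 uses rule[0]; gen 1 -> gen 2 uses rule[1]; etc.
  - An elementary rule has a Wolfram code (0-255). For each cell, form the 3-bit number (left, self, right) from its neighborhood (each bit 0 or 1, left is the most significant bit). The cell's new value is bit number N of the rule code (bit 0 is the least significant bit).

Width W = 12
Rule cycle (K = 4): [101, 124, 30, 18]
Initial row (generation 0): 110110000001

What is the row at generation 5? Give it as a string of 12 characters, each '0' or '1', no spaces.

Gen 0: 110110000001
Gen 1 (rule 101): 011010111101
Gen 2 (rule 124): 011111100111
Gen 3 (rule 30): 110000011100
Gen 4 (rule 18): 001000100010
Gen 5 (rule 101): 101010101010

Answer: 101010101010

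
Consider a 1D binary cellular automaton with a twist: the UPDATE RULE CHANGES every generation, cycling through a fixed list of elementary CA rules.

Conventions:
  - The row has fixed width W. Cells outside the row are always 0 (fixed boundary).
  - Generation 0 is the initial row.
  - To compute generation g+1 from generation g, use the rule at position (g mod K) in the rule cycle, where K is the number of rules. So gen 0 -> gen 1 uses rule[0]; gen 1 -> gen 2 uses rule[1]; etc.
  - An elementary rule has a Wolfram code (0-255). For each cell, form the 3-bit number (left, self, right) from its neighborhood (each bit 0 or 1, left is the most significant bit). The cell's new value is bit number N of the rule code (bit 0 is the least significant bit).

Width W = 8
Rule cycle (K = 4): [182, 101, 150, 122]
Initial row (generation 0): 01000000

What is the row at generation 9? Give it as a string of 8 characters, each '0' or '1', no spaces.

Gen 0: 01000000
Gen 1 (rule 182): 11100000
Gen 2 (rule 101): 00101111
Gen 3 (rule 150): 01100110
Gen 4 (rule 122): 11111111
Gen 5 (rule 182): 01111110
Gen 6 (rule 101): 00000010
Gen 7 (rule 150): 00000111
Gen 8 (rule 122): 00001101
Gen 9 (rule 182): 00010011

Answer: 00010011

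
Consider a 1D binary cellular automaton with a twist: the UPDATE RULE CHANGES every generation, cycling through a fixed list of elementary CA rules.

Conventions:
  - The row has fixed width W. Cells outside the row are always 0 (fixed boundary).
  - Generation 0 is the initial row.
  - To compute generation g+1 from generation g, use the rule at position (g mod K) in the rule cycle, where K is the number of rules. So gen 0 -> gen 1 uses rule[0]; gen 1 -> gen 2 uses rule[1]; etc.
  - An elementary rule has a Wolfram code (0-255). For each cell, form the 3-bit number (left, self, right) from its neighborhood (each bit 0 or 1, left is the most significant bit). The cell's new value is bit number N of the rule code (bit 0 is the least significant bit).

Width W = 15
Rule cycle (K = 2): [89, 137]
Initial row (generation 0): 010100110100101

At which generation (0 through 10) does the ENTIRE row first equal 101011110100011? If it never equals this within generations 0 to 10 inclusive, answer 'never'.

Gen 0: 010100110100101
Gen 1 (rule 89): 000010110010000
Gen 2 (rule 137): 111000100000111
Gen 3 (rule 89): 101110011110101
Gen 4 (rule 137): 001100011100000
Gen 5 (rule 89): 101111010111111
Gen 6 (rule 137): 001110000111110
Gen 7 (rule 89): 101011110100011
Gen 8 (rule 137): 000011100001010
Gen 9 (rule 89): 111010111100001
Gen 10 (rule 137): 110000111001100

Answer: 7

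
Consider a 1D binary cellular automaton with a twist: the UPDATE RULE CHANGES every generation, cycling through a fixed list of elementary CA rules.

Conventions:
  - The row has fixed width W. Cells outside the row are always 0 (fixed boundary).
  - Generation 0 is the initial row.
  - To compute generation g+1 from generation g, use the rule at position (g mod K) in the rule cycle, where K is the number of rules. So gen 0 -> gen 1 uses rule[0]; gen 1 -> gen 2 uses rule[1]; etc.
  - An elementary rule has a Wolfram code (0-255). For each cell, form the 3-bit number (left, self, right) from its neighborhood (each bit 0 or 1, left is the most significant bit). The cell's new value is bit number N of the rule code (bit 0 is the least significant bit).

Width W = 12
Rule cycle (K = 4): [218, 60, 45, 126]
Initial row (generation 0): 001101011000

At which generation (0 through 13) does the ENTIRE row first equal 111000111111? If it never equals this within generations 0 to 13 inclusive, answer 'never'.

Answer: never

Derivation:
Gen 0: 001101011000
Gen 1 (rule 218): 011100011100
Gen 2 (rule 60): 010010010010
Gen 3 (rule 45): 010010010010
Gen 4 (rule 126): 111111111111
Gen 5 (rule 218): 111111111111
Gen 6 (rule 60): 100000000000
Gen 7 (rule 45): 101111111111
Gen 8 (rule 126): 111000000001
Gen 9 (rule 218): 111100000010
Gen 10 (rule 60): 100010000011
Gen 11 (rule 45): 101010111010
Gen 12 (rule 126): 111111101111
Gen 13 (rule 218): 111111101111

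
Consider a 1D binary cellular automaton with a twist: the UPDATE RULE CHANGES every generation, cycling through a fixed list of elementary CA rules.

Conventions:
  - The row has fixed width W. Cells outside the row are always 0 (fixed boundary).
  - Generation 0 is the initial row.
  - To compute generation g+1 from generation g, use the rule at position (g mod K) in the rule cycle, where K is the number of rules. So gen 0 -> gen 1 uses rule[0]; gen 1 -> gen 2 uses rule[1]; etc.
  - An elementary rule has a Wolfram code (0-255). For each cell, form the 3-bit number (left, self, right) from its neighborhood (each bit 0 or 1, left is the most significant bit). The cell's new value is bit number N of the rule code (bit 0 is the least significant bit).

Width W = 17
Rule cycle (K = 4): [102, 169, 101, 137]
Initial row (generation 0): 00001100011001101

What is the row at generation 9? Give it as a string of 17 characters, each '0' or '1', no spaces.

Answer: 01100010101010100

Derivation:
Gen 0: 00001100011001101
Gen 1 (rule 102): 00010100101010111
Gen 2 (rule 169): 11001000010101110
Gen 3 (rule 101): 01001011011110010
Gen 4 (rule 137): 00000010011100000
Gen 5 (rule 102): 00000110100100000
Gen 6 (rule 169): 11110101000001111
Gen 7 (rule 101): 00011111011100001
Gen 8 (rule 137): 11011110011001100
Gen 9 (rule 102): 01100010101010100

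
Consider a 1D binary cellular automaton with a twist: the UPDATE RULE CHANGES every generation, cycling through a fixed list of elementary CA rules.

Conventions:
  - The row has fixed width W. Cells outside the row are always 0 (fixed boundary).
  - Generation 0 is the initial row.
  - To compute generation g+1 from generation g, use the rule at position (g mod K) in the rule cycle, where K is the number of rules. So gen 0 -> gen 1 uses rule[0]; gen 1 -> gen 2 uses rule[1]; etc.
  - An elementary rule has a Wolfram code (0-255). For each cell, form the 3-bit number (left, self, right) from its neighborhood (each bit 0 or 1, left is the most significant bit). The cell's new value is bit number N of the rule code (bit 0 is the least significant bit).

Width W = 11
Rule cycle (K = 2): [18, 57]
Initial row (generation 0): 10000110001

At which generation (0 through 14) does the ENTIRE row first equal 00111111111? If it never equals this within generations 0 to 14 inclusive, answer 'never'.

Gen 0: 10000110001
Gen 1 (rule 18): 01001001010
Gen 2 (rule 57): 00100100101
Gen 3 (rule 18): 01011011000
Gen 4 (rule 57): 00110110111
Gen 5 (rule 18): 01000000000
Gen 6 (rule 57): 00111111111
Gen 7 (rule 18): 01000000000
Gen 8 (rule 57): 00111111111
Gen 9 (rule 18): 01000000000
Gen 10 (rule 57): 00111111111
Gen 11 (rule 18): 01000000000
Gen 12 (rule 57): 00111111111
Gen 13 (rule 18): 01000000000
Gen 14 (rule 57): 00111111111

Answer: 6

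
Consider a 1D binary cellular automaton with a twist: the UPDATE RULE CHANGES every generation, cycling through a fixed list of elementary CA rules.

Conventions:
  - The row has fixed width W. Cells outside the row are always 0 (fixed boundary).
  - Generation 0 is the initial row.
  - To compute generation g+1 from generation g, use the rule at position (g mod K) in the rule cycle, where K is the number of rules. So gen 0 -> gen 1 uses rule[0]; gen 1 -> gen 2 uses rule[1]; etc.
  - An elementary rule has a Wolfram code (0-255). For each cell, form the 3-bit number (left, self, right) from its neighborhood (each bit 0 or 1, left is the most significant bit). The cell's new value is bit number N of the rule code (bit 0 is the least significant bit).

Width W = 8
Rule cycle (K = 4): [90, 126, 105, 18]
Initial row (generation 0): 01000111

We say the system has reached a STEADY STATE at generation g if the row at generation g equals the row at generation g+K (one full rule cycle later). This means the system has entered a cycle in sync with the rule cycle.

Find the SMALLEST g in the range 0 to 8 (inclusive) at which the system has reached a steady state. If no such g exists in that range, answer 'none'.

Gen 0: 01000111
Gen 1 (rule 90): 10101101
Gen 2 (rule 126): 11111111
Gen 3 (rule 105): 10000001
Gen 4 (rule 18): 01000010
Gen 5 (rule 90): 10100101
Gen 6 (rule 126): 11111111
Gen 7 (rule 105): 10000001
Gen 8 (rule 18): 01000010
Gen 9 (rule 90): 10100101
Gen 10 (rule 126): 11111111
Gen 11 (rule 105): 10000001
Gen 12 (rule 18): 01000010

Answer: 2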